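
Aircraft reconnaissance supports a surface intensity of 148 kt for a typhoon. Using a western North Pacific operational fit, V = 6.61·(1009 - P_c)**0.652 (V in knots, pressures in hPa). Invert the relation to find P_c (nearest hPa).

ΔP = (V / 6.61)^(1/0.652) = (148/6.61)^1.534.
148/6.61 = 22.390; 22.390^1.534 ≈ 117.66 hPa.
P_c = 1009 − 117.66 = 891.34 ≈ 891 hPa.

891 hPa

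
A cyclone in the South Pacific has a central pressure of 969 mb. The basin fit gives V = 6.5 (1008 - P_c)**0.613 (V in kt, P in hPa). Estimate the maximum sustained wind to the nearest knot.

ΔP = 1008 − 969 = 39 mb.
39^0.613 ≈ 9.448.
V ≈ 6.5 × 9.448 ≈ 61.4 kt.

61 kt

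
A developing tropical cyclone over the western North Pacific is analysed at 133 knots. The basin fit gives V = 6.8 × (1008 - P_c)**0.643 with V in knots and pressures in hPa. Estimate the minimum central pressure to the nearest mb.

906 mb

ΔP = (V / 6.8)^(1/0.643) = (133/6.8)^1.555.
133/6.8 = 19.559; 19.559^1.555 ≈ 101.93 mb.
P_c = 1008 − 101.93 = 906.07 ≈ 906 mb.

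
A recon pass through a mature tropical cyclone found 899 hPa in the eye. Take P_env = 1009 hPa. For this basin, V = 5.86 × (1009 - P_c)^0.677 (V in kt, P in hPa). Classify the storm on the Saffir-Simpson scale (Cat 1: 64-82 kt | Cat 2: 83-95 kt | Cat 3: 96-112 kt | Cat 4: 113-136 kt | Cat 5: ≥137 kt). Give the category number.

ΔP = 1009 − 899 = 110 hPa.
V ≈ 5.86 × 110^0.677 = 5.86 × 24.10 ≈ 141 kt.
141 kt falls in the Category 5 band.

5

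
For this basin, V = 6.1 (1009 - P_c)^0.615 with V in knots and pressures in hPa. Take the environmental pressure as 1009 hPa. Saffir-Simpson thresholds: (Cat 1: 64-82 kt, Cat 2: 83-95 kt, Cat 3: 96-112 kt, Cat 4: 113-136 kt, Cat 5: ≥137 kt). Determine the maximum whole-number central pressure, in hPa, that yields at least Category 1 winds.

963 hPa

Category 1 begins at V = 64 kt.
Required ΔP = (64/6.1)^(1/0.615) = 10.492^1.626 ≈ 45.70 hPa.
P_c ≤ 1009 − 45.70 = 963.30, so the highest integer P_c is 963 hPa.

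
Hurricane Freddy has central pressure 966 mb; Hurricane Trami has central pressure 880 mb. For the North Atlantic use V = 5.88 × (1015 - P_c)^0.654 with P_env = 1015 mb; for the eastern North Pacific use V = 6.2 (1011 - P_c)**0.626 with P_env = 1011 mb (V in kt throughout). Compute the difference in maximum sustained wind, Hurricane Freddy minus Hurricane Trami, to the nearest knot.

Hurricane Freddy: ΔP = 49; V ≈ 5.88 × 49^0.654 ≈ 74.95 kt.
Hurricane Trami: ΔP = 131; V ≈ 6.2 × 131^0.626 ≈ 131.16 kt.
Difference ≈ 74.95 − 131.16 = -56.21 → -56 kt.

-56 kt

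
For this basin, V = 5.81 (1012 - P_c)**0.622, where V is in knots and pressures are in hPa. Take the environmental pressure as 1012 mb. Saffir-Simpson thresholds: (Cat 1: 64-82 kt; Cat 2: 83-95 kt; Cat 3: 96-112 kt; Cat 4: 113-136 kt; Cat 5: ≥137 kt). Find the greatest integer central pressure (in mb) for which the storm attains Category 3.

921 mb

Category 3 begins at V = 96 kt.
Required ΔP = (96/5.81)^(1/0.622) = 16.523^1.608 ≈ 90.86 mb.
P_c ≤ 1012 − 90.86 = 921.14, so the highest integer P_c is 921 mb.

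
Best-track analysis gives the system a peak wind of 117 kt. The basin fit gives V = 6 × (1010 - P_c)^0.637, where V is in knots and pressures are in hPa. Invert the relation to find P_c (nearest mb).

ΔP = (V / 6)^(1/0.637) = (117/6)^1.570.
117/6 = 19.500; 19.500^1.570 ≈ 105.97 mb.
P_c = 1010 − 105.97 = 904.03 ≈ 904 mb.

904 mb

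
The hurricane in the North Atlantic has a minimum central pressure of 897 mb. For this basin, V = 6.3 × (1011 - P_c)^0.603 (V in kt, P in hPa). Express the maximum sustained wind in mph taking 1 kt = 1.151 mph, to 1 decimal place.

126.1 mph

ΔP = 1011 − 897 = 114 mb.
V ≈ 6.3 × 114^0.603 = 6.3 × 17.391 ≈ 109.561 kt.
109.561 × 1.151 ≈ 126.10 mph → 126.1 mph.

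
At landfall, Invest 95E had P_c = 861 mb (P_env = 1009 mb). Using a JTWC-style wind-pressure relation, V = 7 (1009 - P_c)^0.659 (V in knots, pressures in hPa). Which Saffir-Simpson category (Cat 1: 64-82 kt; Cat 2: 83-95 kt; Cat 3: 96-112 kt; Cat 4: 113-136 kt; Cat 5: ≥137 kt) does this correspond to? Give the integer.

5

ΔP = 1009 − 861 = 148 mb.
V ≈ 7 × 148^0.659 = 7 × 26.93 ≈ 188 kt.
188 kt falls in the Category 5 band.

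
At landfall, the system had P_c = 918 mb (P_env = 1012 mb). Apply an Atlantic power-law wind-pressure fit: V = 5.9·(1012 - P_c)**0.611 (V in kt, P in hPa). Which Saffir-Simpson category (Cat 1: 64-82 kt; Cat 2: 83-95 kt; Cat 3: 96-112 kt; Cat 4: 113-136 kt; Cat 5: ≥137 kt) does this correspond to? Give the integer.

2

ΔP = 1012 − 918 = 94 mb.
V ≈ 5.9 × 94^0.611 = 5.9 × 16.05 ≈ 95 kt.
95 kt falls in the Category 2 band.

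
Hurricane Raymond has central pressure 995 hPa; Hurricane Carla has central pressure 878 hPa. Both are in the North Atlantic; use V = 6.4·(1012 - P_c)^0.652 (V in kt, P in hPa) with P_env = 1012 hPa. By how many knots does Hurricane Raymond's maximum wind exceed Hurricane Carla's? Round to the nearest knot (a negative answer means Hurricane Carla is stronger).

-115 kt

Hurricane Raymond: ΔP = 17; V ≈ 6.4 × 17^0.652 ≈ 40.59 kt.
Hurricane Carla: ΔP = 134; V ≈ 6.4 × 134^0.652 ≈ 155.97 kt.
Difference ≈ 40.59 − 155.97 = -115.38 → -115 kt.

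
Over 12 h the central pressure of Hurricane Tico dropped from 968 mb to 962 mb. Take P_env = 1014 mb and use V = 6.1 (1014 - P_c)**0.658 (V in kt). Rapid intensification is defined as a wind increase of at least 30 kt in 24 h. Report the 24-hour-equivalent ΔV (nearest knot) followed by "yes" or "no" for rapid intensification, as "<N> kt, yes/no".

13 kt, no

V₁: ΔP = 46, V ≈ 6.1 × 46^0.658 ≈ 75.76 kt.
V₂: ΔP = 52, V ≈ 6.1 × 52^0.658 ≈ 82.12 kt.
ΔV over 12 h = 6.36 kt → 24 h equivalent = 6.36 × 24/12 ≈ 12.72 kt.
13 kt < 30 kt ⇒ not rapid intensification.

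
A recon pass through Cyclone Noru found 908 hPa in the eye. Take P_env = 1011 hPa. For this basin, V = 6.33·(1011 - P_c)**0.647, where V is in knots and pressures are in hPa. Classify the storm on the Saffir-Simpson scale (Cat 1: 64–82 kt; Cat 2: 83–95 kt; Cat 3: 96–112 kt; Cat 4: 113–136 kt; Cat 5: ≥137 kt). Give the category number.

ΔP = 1011 − 908 = 103 hPa.
V ≈ 6.33 × 103^0.647 = 6.33 × 20.06 ≈ 127 kt.
127 kt falls in the Category 4 band.

4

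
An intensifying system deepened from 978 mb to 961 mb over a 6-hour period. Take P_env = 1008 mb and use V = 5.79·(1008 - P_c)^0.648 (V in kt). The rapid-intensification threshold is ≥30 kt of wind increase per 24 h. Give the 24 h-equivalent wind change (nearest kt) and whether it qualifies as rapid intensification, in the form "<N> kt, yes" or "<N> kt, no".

V₁: ΔP = 30, V ≈ 5.79 × 30^0.648 ≈ 52.46 kt.
V₂: ΔP = 47, V ≈ 5.79 × 47^0.648 ≈ 70.18 kt.
ΔV over 6 h = 17.72 kt → 24 h equivalent = 17.72 × 24/6 ≈ 70.88 kt.
71 kt ≥ 30 kt ⇒ rapid intensification.

71 kt, yes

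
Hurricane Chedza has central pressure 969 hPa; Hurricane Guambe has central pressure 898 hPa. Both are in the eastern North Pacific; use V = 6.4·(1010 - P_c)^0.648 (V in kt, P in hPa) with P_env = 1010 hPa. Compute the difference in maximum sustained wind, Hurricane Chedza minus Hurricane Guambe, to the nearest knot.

-65 kt

Hurricane Chedza: ΔP = 41; V ≈ 6.4 × 41^0.648 ≈ 71.00 kt.
Hurricane Guambe: ΔP = 112; V ≈ 6.4 × 112^0.648 ≈ 136.17 kt.
Difference ≈ 71.00 − 136.17 = -65.17 → -65 kt.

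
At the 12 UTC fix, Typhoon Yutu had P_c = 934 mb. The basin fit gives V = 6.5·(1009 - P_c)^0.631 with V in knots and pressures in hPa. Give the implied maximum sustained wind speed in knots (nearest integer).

ΔP = 1009 − 934 = 75 mb.
75^0.631 ≈ 15.246.
V ≈ 6.5 × 15.246 ≈ 99.1 kt.

99 kt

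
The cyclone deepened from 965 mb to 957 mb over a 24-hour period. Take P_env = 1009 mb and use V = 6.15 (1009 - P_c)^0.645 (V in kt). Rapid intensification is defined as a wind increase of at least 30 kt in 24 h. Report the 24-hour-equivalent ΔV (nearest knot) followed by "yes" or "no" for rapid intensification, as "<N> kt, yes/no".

8 kt, no

V₁: ΔP = 44, V ≈ 6.15 × 44^0.645 ≈ 70.62 kt.
V₂: ΔP = 52, V ≈ 6.15 × 52^0.645 ≈ 78.65 kt.
ΔV over 24 h = 8.03 kt → 24 h equivalent = 8.03 × 24/24 ≈ 8.03 kt.
8 kt < 30 kt ⇒ not rapid intensification.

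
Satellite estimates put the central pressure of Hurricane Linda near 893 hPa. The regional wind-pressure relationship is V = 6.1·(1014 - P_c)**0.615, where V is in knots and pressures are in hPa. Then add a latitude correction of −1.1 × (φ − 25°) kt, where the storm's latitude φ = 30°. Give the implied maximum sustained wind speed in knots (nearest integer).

ΔP = 1014 − 893 = 121 hPa.
121^0.615 ≈ 19.095.
V ≈ 6.1 × 19.095 ≈ 116.5 kt.
Latitude correction: −1.1 × (30 − 25) = -5.5 kt.
Corrected V ≈ 111 kt → 111 kt.

111 kt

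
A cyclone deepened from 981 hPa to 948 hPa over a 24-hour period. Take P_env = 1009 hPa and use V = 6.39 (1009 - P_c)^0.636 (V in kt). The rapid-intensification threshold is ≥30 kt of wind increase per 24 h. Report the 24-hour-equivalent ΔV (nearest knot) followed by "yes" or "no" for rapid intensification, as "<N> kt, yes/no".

34 kt, yes

V₁: ΔP = 28, V ≈ 6.39 × 28^0.636 ≈ 53.20 kt.
V₂: ΔP = 61, V ≈ 6.39 × 61^0.636 ≈ 87.29 kt.
ΔV over 24 h = 34.09 kt → 24 h equivalent = 34.09 × 24/24 ≈ 34.09 kt.
34 kt ≥ 30 kt ⇒ rapid intensification.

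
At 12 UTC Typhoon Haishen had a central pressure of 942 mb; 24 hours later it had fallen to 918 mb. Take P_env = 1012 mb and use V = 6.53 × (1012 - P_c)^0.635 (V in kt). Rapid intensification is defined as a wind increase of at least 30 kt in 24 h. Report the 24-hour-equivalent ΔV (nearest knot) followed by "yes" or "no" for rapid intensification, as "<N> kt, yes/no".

20 kt, no

V₁: ΔP = 70, V ≈ 6.53 × 70^0.635 ≈ 96.95 kt.
V₂: ΔP = 94, V ≈ 6.53 × 94^0.635 ≈ 116.91 kt.
ΔV over 24 h = 19.96 kt → 24 h equivalent = 19.96 × 24/24 ≈ 19.96 kt.
20 kt < 30 kt ⇒ not rapid intensification.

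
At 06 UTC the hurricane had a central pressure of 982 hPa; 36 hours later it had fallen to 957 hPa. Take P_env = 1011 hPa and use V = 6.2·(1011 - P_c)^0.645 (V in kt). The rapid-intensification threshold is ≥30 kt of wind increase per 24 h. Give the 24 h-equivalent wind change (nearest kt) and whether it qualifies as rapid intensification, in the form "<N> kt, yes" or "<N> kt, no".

18 kt, no

V₁: ΔP = 29, V ≈ 6.2 × 29^0.645 ≈ 54.40 kt.
V₂: ΔP = 54, V ≈ 6.2 × 54^0.645 ≈ 81.24 kt.
ΔV over 36 h = 26.84 kt → 24 h equivalent = 26.84 × 24/36 ≈ 17.89 kt.
18 kt < 30 kt ⇒ not rapid intensification.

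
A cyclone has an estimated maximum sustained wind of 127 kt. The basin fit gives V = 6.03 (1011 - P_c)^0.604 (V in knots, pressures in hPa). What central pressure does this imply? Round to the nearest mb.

856 mb

ΔP = (V / 6.03)^(1/0.604) = (127/6.03)^1.656.
127/6.03 = 21.061; 21.061^1.656 ≈ 155.31 mb.
P_c = 1011 − 155.31 = 855.69 ≈ 856 mb.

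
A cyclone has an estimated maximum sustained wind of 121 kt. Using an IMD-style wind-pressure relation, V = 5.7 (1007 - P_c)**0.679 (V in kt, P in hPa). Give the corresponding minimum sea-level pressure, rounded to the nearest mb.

917 mb

ΔP = (V / 5.7)^(1/0.679) = (121/5.7)^1.473.
121/5.7 = 21.228; 21.228^1.473 ≈ 89.99 mb.
P_c = 1007 − 89.99 = 917.01 ≈ 917 mb.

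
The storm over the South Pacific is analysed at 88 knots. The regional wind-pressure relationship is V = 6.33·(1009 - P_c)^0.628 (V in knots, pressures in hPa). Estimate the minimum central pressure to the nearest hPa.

ΔP = (V / 6.33)^(1/0.628) = (88/6.33)^1.592.
88/6.33 = 13.902; 13.902^1.592 ≈ 66.10 hPa.
P_c = 1009 − 66.10 = 942.90 ≈ 943 hPa.

943 hPa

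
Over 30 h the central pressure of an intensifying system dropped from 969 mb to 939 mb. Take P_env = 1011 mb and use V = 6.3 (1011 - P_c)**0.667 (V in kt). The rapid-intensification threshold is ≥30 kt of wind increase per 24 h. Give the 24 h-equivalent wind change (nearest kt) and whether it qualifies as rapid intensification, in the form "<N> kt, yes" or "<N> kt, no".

26 kt, no

V₁: ΔP = 42, V ≈ 6.3 × 42^0.667 ≈ 76.22 kt.
V₂: ΔP = 72, V ≈ 6.3 × 72^0.667 ≈ 109.19 kt.
ΔV over 30 h = 32.97 kt → 24 h equivalent = 32.97 × 24/30 ≈ 26.38 kt.
26 kt < 30 kt ⇒ not rapid intensification.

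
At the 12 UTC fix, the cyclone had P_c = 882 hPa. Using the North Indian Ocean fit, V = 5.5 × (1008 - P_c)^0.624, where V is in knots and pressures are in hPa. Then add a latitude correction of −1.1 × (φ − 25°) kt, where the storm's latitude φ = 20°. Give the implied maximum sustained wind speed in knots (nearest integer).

118 kt

ΔP = 1008 − 882 = 126 hPa.
126^0.624 ≈ 20.447.
V ≈ 5.5 × 20.447 ≈ 112.5 kt.
Latitude correction: −1.1 × (20 − 25) = 5.5 kt.
Corrected V ≈ 118 kt → 118 kt.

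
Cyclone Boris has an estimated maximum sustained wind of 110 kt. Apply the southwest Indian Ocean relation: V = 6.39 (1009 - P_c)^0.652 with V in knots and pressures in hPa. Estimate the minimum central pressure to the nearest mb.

ΔP = (V / 6.39)^(1/0.652) = (110/6.39)^1.534.
110/6.39 = 17.214; 17.214^1.534 ≈ 78.62 mb.
P_c = 1009 − 78.62 = 930.38 ≈ 930 mb.

930 mb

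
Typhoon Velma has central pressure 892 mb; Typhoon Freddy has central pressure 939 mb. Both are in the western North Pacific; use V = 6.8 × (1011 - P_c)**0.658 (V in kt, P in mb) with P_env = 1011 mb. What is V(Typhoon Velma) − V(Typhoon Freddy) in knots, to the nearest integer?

Typhoon Velma: ΔP = 119; V ≈ 6.8 × 119^0.658 ≈ 157.84 kt.
Typhoon Freddy: ΔP = 72; V ≈ 6.8 × 72^0.658 ≈ 113.41 kt.
Difference ≈ 157.84 − 113.41 = 44.43 → 44 kt.

44 kt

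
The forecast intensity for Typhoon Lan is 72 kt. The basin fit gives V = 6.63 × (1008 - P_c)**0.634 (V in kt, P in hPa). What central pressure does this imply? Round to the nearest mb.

965 mb

ΔP = (V / 6.63)^(1/0.634) = (72/6.63)^1.577.
72/6.63 = 10.860; 10.860^1.577 ≈ 43.03 mb.
P_c = 1008 − 43.03 = 964.97 ≈ 965 mb.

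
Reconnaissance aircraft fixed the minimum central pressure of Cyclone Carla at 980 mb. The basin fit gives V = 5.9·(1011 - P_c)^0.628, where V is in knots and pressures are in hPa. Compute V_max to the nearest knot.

51 kt

ΔP = 1011 − 980 = 31 mb.
31^0.628 ≈ 8.641.
V ≈ 5.9 × 8.641 ≈ 51.0 kt.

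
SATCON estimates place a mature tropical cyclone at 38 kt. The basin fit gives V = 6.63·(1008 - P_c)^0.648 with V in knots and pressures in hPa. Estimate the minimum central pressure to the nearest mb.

ΔP = (V / 6.63)^(1/0.648) = (38/6.63)^1.543.
38/6.63 = 5.732; 5.732^1.543 ≈ 14.80 mb.
P_c = 1008 − 14.80 = 993.20 ≈ 993 mb.

993 mb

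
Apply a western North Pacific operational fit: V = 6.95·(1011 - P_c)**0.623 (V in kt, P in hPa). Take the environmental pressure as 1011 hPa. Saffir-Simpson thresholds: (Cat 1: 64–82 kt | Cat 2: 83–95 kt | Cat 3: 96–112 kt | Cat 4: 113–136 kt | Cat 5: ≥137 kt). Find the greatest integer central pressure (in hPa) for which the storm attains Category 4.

Category 4 begins at V = 113 kt.
Required ΔP = (113/6.95)^(1/0.623) = 16.259^1.605 ≈ 87.90 hPa.
P_c ≤ 1011 − 87.90 = 923.10, so the highest integer P_c is 923 hPa.

923 hPa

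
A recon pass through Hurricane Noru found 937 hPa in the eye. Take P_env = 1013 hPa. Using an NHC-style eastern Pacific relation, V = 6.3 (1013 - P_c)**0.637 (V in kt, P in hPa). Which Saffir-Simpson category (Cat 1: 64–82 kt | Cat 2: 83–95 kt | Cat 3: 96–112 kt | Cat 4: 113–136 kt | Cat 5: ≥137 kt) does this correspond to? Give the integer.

ΔP = 1013 − 937 = 76 hPa.
V ≈ 6.3 × 76^0.637 = 6.3 × 15.78 ≈ 99 kt.
99 kt falls in the Category 3 band.

3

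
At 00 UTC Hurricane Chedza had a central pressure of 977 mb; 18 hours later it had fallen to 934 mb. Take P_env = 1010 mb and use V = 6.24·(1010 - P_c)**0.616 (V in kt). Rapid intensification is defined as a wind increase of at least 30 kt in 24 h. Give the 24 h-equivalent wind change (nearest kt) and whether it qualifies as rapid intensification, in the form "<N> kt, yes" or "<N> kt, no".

V₁: ΔP = 33, V ≈ 6.24 × 33^0.616 ≈ 53.78 kt.
V₂: ΔP = 76, V ≈ 6.24 × 76^0.616 ≈ 89.90 kt.
ΔV over 18 h = 36.12 kt → 24 h equivalent = 36.12 × 24/18 ≈ 48.16 kt.
48 kt ≥ 30 kt ⇒ rapid intensification.

48 kt, yes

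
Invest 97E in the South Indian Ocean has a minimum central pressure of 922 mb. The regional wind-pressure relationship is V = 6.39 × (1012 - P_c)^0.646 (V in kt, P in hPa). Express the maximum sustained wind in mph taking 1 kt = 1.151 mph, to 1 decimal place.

ΔP = 1012 − 922 = 90 mb.
V ≈ 6.39 × 90^0.646 = 6.39 × 18.300 ≈ 116.934 kt.
116.934 × 1.151 ≈ 134.59 mph → 134.6 mph.

134.6 mph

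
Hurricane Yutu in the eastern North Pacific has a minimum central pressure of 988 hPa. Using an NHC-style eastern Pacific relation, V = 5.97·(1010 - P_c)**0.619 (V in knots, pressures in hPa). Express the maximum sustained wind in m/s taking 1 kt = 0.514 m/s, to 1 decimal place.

ΔP = 1010 − 988 = 22 hPa.
V ≈ 5.97 × 22^0.619 = 5.97 × 6.776 ≈ 40.451 kt.
40.451 × 0.514 ≈ 20.79 m/s → 20.8 m/s.

20.8 m/s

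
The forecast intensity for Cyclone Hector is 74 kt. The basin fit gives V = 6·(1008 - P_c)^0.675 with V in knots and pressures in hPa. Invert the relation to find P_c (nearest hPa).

ΔP = (V / 6)^(1/0.675) = (74/6)^1.481.
74/6 = 12.333; 12.333^1.481 ≈ 41.34 hPa.
P_c = 1008 − 41.34 = 966.66 ≈ 967 hPa.

967 hPa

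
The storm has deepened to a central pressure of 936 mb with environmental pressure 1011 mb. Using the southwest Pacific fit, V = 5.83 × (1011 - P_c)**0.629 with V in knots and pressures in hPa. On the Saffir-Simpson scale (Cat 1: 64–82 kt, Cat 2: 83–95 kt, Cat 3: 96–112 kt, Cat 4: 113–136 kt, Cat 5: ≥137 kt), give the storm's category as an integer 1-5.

2

ΔP = 1011 − 936 = 75 mb.
V ≈ 5.83 × 75^0.629 = 5.83 × 15.12 ≈ 88 kt.
88 kt falls in the Category 2 band.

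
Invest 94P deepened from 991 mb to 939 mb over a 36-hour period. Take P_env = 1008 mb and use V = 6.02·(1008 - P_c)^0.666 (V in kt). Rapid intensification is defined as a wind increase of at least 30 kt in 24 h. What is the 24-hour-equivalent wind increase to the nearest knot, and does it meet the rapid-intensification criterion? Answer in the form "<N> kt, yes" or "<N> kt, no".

41 kt, yes

V₁: ΔP = 17, V ≈ 6.02 × 17^0.666 ≈ 39.73 kt.
V₂: ΔP = 69, V ≈ 6.02 × 69^0.666 ≈ 100.99 kt.
ΔV over 36 h = 61.26 kt → 24 h equivalent = 61.26 × 24/36 ≈ 40.84 kt.
41 kt ≥ 30 kt ⇒ rapid intensification.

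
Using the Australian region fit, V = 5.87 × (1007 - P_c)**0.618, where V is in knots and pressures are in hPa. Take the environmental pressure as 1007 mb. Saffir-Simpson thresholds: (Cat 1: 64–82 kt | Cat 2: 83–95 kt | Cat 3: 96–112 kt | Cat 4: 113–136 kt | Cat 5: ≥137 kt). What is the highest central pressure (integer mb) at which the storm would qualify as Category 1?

Category 1 begins at V = 64 kt.
Required ΔP = (64/5.87)^(1/0.618) = 10.903^1.618 ≈ 47.74 mb.
P_c ≤ 1007 − 47.74 = 959.26, so the highest integer P_c is 959 mb.

959 mb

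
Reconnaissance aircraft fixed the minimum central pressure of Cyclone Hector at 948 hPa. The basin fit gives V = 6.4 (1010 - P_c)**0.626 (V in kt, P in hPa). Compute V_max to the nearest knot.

ΔP = 1010 − 948 = 62 hPa.
62^0.626 ≈ 13.245.
V ≈ 6.4 × 13.245 ≈ 84.8 kt.

85 kt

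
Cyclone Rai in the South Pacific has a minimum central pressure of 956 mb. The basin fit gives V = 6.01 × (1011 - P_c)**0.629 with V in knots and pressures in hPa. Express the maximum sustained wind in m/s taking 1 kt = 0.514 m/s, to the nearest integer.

38 m/s

ΔP = 1011 − 956 = 55 mb.
V ≈ 6.01 × 55^0.629 = 6.01 × 12.436 ≈ 74.742 kt.
74.742 × 0.514 ≈ 38.42 m/s → 38 m/s.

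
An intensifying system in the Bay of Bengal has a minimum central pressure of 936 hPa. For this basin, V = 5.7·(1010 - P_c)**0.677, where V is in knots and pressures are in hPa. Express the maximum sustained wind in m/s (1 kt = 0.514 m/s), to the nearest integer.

54 m/s

ΔP = 1010 − 936 = 74 hPa.
V ≈ 5.7 × 74^0.677 = 5.7 × 18.428 ≈ 105.038 kt.
105.038 × 0.514 ≈ 53.99 m/s → 54 m/s.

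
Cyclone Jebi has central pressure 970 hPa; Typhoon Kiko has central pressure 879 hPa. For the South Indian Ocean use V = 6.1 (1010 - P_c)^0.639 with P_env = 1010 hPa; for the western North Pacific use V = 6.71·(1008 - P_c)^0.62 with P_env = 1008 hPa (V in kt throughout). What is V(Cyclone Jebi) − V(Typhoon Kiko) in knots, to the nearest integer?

-72 kt

Cyclone Jebi: ΔP = 40; V ≈ 6.1 × 40^0.639 ≈ 64.42 kt.
Typhoon Kiko: ΔP = 129; V ≈ 6.71 × 129^0.62 ≈ 136.55 kt.
Difference ≈ 64.42 − 136.55 = -72.13 → -72 kt.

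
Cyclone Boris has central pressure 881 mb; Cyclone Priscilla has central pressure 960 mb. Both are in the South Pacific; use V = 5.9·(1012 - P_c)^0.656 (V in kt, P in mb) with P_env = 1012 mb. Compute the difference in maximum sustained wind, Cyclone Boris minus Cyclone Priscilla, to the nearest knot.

Cyclone Boris: ΔP = 131; V ≈ 5.9 × 131^0.656 ≈ 144.47 kt.
Cyclone Priscilla: ΔP = 52; V ≈ 5.9 × 52^0.656 ≈ 78.80 kt.
Difference ≈ 144.47 − 78.80 = 65.67 → 66 kt.

66 kt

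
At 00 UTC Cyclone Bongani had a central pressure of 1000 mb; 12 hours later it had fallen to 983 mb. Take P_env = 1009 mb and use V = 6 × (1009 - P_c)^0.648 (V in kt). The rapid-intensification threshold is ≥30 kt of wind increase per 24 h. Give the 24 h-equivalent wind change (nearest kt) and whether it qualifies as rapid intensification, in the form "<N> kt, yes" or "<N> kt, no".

49 kt, yes

V₁: ΔP = 9, V ≈ 6 × 9^0.648 ≈ 24.92 kt.
V₂: ΔP = 26, V ≈ 6 × 26^0.648 ≈ 49.55 kt.
ΔV over 12 h = 24.63 kt → 24 h equivalent = 24.63 × 24/12 ≈ 49.26 kt.
49 kt ≥ 30 kt ⇒ rapid intensification.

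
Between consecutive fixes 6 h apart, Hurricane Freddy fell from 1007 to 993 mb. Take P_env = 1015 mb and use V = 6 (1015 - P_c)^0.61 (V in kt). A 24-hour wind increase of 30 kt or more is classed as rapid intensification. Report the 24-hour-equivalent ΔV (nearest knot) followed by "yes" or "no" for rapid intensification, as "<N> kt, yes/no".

73 kt, yes

V₁: ΔP = 8, V ≈ 6 × 8^0.61 ≈ 21.33 kt.
V₂: ΔP = 22, V ≈ 6 × 22^0.61 ≈ 39.54 kt.
ΔV over 6 h = 18.21 kt → 24 h equivalent = 18.21 × 24/6 ≈ 72.84 kt.
73 kt ≥ 30 kt ⇒ rapid intensification.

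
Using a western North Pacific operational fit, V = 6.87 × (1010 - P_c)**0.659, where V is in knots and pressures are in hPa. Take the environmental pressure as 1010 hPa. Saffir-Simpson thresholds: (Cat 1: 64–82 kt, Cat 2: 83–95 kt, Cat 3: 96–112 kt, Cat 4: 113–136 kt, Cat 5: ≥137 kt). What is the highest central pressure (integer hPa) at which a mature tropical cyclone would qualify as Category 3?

Category 3 begins at V = 96 kt.
Required ΔP = (96/6.87)^(1/0.659) = 13.974^1.517 ≈ 54.70 hPa.
P_c ≤ 1010 − 54.70 = 955.30, so the highest integer P_c is 955 hPa.

955 hPa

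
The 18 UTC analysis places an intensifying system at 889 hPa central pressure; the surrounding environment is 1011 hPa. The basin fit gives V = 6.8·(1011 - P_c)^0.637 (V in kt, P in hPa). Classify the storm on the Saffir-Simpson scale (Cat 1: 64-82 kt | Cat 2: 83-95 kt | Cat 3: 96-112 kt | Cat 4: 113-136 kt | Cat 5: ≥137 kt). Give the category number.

5

ΔP = 1011 − 889 = 122 hPa.
V ≈ 6.8 × 122^0.637 = 6.8 × 21.33 ≈ 145 kt.
145 kt falls in the Category 5 band.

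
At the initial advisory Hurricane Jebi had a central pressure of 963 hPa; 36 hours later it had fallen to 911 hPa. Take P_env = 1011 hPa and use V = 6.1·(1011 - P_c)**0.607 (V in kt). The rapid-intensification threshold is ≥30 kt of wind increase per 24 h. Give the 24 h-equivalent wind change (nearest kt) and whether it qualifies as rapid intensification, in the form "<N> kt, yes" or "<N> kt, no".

V₁: ΔP = 48, V ≈ 6.1 × 48^0.607 ≈ 63.95 kt.
V₂: ΔP = 100, V ≈ 6.1 × 100^0.607 ≈ 99.85 kt.
ΔV over 36 h = 35.90 kt → 24 h equivalent = 35.90 × 24/36 ≈ 23.93 kt.
24 kt < 30 kt ⇒ not rapid intensification.

24 kt, no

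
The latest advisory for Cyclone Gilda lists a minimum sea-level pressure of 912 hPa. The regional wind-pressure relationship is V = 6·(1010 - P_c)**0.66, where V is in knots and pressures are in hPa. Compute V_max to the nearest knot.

ΔP = 1010 − 912 = 98 hPa.
98^0.66 ≈ 20.616.
V ≈ 6 × 20.616 ≈ 123.7 kt.

124 kt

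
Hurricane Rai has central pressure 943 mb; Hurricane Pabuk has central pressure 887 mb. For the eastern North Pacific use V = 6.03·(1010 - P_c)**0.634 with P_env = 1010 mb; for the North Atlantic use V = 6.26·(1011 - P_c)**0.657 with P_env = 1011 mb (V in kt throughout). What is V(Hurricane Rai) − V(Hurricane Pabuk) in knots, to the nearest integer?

-62 kt

Hurricane Rai: ΔP = 67; V ≈ 6.03 × 67^0.634 ≈ 86.71 kt.
Hurricane Pabuk: ΔP = 124; V ≈ 6.26 × 124^0.657 ≈ 148.58 kt.
Difference ≈ 86.71 − 148.58 = -61.87 → -62 kt.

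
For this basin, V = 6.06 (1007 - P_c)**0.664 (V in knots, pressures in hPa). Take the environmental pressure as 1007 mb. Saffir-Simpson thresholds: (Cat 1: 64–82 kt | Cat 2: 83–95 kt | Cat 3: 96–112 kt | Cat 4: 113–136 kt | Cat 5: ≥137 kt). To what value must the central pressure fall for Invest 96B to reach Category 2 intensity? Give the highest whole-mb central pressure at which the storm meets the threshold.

955 mb

Category 2 begins at V = 83 kt.
Required ΔP = (83/6.06)^(1/0.664) = 13.696^1.506 ≈ 51.49 mb.
P_c ≤ 1007 − 51.49 = 955.51, so the highest integer P_c is 955 mb.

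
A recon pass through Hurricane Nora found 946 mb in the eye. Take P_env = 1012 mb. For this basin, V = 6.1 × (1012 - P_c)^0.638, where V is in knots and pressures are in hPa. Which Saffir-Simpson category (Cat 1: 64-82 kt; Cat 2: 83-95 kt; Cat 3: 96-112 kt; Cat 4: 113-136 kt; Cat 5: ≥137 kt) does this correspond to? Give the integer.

ΔP = 1012 − 946 = 66 mb.
V ≈ 6.1 × 66^0.638 = 6.1 × 14.48 ≈ 88 kt.
88 kt falls in the Category 2 band.

2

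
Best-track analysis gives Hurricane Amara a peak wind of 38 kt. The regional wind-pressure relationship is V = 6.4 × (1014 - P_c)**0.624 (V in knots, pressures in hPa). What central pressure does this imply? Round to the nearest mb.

ΔP = (V / 6.4)^(1/0.624) = (38/6.4)^1.603.
38/6.4 = 5.938; 5.938^1.603 ≈ 17.37 mb.
P_c = 1014 − 17.37 = 996.63 ≈ 997 mb.

997 mb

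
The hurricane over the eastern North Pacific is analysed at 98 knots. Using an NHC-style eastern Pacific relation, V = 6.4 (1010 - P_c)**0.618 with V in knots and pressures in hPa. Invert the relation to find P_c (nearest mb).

ΔP = (V / 6.4)^(1/0.618) = (98/6.4)^1.618.
98/6.4 = 15.312; 15.312^1.618 ≈ 82.71 mb.
P_c = 1010 − 82.71 = 927.29 ≈ 927 mb.

927 mb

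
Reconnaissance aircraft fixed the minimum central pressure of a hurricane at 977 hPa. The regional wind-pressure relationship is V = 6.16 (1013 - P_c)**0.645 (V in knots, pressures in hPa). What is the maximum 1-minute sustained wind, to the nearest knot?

62 kt

ΔP = 1013 − 977 = 36 hPa.
36^0.645 ≈ 10.088.
V ≈ 6.16 × 10.088 ≈ 62.1 kt.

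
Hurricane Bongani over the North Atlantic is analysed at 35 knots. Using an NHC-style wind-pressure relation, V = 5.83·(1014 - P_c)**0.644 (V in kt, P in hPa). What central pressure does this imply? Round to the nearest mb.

ΔP = (V / 5.83)^(1/0.644) = (35/5.83)^1.553.
35/5.83 = 6.003; 6.003^1.553 ≈ 16.17 mb.
P_c = 1014 − 16.17 = 997.83 ≈ 998 mb.

998 mb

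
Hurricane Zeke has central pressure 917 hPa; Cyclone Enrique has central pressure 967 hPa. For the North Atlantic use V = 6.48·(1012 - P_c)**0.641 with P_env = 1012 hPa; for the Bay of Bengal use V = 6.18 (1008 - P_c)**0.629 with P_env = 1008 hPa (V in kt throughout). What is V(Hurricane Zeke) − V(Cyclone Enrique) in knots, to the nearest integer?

56 kt

Hurricane Zeke: ΔP = 95; V ≈ 6.48 × 95^0.641 ≈ 120.03 kt.
Cyclone Enrique: ΔP = 41; V ≈ 6.18 × 41^0.629 ≈ 63.89 kt.
Difference ≈ 120.03 − 63.89 = 56.14 → 56 kt.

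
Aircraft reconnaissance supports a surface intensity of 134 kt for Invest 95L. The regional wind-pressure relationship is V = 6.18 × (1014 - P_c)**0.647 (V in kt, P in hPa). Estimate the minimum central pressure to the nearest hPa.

898 hPa

ΔP = (V / 6.18)^(1/0.647) = (134/6.18)^1.546.
134/6.18 = 21.683; 21.683^1.546 ≈ 116.17 hPa.
P_c = 1014 − 116.17 = 897.83 ≈ 898 hPa.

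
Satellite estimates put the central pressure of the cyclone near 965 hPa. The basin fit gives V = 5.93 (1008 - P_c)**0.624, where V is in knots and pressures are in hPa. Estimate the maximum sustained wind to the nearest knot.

ΔP = 1008 − 965 = 43 hPa.
43^0.624 ≈ 10.454.
V ≈ 5.93 × 10.454 ≈ 62.0 kt.

62 kt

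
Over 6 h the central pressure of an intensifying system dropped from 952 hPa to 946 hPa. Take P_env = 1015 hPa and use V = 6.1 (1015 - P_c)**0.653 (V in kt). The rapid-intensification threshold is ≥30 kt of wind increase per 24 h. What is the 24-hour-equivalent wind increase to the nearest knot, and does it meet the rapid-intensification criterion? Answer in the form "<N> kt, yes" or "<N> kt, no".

V₁: ΔP = 63, V ≈ 6.1 × 63^0.653 ≈ 91.26 kt.
V₂: ΔP = 69, V ≈ 6.1 × 69^0.653 ≈ 96.85 kt.
ΔV over 6 h = 5.59 kt → 24 h equivalent = 5.59 × 24/6 ≈ 22.36 kt.
22 kt < 30 kt ⇒ not rapid intensification.

22 kt, no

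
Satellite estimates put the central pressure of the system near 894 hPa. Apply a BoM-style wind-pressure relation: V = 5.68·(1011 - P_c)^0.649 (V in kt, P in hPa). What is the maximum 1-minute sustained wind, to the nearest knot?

ΔP = 1011 − 894 = 117 hPa.
117^0.649 ≈ 21.991.
V ≈ 5.68 × 21.991 ≈ 124.9 kt.

125 kt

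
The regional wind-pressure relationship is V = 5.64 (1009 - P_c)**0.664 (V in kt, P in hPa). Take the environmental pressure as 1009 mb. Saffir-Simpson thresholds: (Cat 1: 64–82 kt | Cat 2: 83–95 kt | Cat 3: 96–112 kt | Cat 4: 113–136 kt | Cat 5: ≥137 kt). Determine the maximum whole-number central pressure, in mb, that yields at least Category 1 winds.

970 mb

Category 1 begins at V = 64 kt.
Required ΔP = (64/5.64)^(1/0.664) = 11.348^1.506 ≈ 38.79 mb.
P_c ≤ 1009 − 38.79 = 970.21, so the highest integer P_c is 970 mb.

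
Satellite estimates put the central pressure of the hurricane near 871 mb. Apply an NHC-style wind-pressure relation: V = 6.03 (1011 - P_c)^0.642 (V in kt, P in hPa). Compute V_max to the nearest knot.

144 kt

ΔP = 1011 − 871 = 140 mb.
140^0.642 ≈ 23.868.
V ≈ 6.03 × 23.868 ≈ 143.9 kt.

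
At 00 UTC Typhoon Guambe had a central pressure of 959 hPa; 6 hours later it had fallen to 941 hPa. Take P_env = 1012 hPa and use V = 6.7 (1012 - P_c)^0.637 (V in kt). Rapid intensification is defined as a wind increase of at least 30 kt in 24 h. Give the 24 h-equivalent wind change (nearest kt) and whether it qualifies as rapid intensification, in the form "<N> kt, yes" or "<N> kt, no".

69 kt, yes

V₁: ΔP = 53, V ≈ 6.7 × 53^0.637 ≈ 84.03 kt.
V₂: ΔP = 71, V ≈ 6.7 × 71^0.637 ≈ 101.23 kt.
ΔV over 6 h = 17.20 kt → 24 h equivalent = 17.20 × 24/6 ≈ 68.80 kt.
69 kt ≥ 30 kt ⇒ rapid intensification.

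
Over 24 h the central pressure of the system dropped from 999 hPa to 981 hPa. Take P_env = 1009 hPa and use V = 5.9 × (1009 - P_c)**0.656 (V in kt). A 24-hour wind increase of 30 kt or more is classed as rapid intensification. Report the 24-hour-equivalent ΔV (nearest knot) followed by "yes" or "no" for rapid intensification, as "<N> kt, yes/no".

26 kt, no

V₁: ΔP = 10, V ≈ 5.9 × 10^0.656 ≈ 26.72 kt.
V₂: ΔP = 28, V ≈ 5.9 × 28^0.656 ≈ 52.50 kt.
ΔV over 24 h = 25.78 kt → 24 h equivalent = 25.78 × 24/24 ≈ 25.78 kt.
26 kt < 30 kt ⇒ not rapid intensification.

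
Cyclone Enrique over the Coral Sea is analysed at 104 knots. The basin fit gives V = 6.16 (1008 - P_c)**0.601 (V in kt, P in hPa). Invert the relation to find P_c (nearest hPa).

898 hPa

ΔP = (V / 6.16)^(1/0.601) = (104/6.16)^1.664.
104/6.16 = 16.883; 16.883^1.664 ≈ 110.24 hPa.
P_c = 1008 − 110.24 = 897.76 ≈ 898 hPa.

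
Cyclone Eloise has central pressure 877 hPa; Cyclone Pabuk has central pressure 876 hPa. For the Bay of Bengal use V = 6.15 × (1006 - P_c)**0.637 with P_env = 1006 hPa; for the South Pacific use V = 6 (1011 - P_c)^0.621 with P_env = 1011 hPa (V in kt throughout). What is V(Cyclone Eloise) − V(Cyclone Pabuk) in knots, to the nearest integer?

10 kt

Cyclone Eloise: ΔP = 129; V ≈ 6.15 × 129^0.637 ≈ 135.93 kt.
Cyclone Pabuk: ΔP = 135; V ≈ 6 × 135^0.621 ≈ 126.21 kt.
Difference ≈ 135.93 − 126.21 = 9.72 → 10 kt.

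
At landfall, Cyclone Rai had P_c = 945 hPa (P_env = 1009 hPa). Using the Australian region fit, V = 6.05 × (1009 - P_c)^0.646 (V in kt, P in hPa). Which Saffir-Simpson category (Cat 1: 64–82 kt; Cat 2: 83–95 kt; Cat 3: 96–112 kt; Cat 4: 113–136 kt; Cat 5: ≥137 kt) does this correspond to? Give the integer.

ΔP = 1009 − 945 = 64 hPa.
V ≈ 6.05 × 64^0.646 = 6.05 × 14.68 ≈ 89 kt.
89 kt falls in the Category 2 band.

2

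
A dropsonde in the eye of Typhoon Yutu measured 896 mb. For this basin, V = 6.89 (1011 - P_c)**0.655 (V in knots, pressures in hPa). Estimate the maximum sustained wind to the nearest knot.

154 kt

ΔP = 1011 − 896 = 115 mb.
115^0.655 ≈ 22.375.
V ≈ 6.89 × 22.375 ≈ 154.2 kt.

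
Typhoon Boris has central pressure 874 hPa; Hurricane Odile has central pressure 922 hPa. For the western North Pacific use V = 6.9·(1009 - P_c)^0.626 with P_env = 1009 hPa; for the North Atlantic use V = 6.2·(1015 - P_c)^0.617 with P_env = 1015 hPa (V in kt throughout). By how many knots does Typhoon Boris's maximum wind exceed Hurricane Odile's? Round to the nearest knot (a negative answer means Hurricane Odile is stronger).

Typhoon Boris: ΔP = 135; V ≈ 6.9 × 135^0.626 ≈ 148.74 kt.
Hurricane Odile: ΔP = 93; V ≈ 6.2 × 93^0.617 ≈ 101.61 kt.
Difference ≈ 148.74 − 101.61 = 47.13 → 47 kt.

47 kt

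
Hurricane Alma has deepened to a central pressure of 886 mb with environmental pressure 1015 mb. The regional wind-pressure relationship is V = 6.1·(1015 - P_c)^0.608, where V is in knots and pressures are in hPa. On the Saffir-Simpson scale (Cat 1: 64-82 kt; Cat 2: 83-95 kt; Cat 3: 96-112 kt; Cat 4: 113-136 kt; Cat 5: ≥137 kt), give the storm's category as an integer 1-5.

4

ΔP = 1015 − 886 = 129 mb.
V ≈ 6.1 × 129^0.608 = 6.1 × 19.20 ≈ 117 kt.
117 kt falls in the Category 4 band.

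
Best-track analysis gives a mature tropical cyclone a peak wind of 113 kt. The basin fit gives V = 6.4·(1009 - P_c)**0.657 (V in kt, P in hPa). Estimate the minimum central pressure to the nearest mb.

930 mb

ΔP = (V / 6.4)^(1/0.657) = (113/6.4)^1.522.
113/6.4 = 17.656; 17.656^1.522 ≈ 79.04 mb.
P_c = 1009 − 79.04 = 929.96 ≈ 930 mb.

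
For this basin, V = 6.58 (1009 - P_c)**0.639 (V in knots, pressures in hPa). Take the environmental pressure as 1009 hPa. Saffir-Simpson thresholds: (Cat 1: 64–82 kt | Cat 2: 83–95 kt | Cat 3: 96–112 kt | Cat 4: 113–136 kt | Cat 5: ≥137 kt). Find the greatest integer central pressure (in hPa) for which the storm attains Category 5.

Category 5 begins at V = 137 kt.
Required ΔP = (137/6.58)^(1/0.639) = 20.821^1.565 ≈ 115.71 hPa.
P_c ≤ 1009 − 115.71 = 893.29, so the highest integer P_c is 893 hPa.

893 hPa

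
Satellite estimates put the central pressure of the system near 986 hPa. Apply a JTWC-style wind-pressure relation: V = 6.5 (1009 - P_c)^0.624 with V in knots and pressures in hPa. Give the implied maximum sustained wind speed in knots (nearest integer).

ΔP = 1009 − 986 = 23 hPa.
23^0.624 ≈ 7.075.
V ≈ 6.5 × 7.075 ≈ 46.0 kt.

46 kt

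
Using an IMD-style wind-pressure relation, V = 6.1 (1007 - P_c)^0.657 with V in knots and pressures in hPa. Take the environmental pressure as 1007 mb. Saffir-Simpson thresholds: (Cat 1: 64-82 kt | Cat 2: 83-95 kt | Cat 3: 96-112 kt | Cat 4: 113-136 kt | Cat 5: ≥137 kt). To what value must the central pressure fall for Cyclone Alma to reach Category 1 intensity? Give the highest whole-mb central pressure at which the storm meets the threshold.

971 mb

Category 1 begins at V = 64 kt.
Required ΔP = (64/6.1)^(1/0.657) = 10.492^1.522 ≈ 35.79 mb.
P_c ≤ 1007 − 35.79 = 971.21, so the highest integer P_c is 971 mb.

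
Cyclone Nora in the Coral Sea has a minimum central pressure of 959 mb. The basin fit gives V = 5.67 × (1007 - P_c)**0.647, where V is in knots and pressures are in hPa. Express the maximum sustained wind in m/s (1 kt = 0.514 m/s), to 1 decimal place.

ΔP = 1007 − 959 = 48 mb.
V ≈ 5.67 × 48^0.647 = 5.67 × 12.239 ≈ 69.398 kt.
69.398 × 0.514 ≈ 35.67 m/s → 35.7 m/s.

35.7 m/s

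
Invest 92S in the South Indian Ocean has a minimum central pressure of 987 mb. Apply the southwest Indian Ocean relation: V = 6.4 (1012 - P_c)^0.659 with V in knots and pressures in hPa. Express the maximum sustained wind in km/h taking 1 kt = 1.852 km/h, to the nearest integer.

ΔP = 1012 − 987 = 25 mb.
V ≈ 6.4 × 25^0.659 = 6.4 × 8.341 ≈ 53.385 kt.
53.385 × 1.852 ≈ 98.87 km/h → 99 km/h.

99 km/h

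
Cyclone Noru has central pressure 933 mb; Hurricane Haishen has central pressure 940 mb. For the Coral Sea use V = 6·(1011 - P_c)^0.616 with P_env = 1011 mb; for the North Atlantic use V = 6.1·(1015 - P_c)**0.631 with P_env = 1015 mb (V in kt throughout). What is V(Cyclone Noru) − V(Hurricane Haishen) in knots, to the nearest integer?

Cyclone Noru: ΔP = 78; V ≈ 6 × 78^0.616 ≈ 87.84 kt.
Hurricane Haishen: ΔP = 75; V ≈ 6.1 × 75^0.631 ≈ 93.00 kt.
Difference ≈ 87.84 − 93.00 = -5.16 → -5 kt.

-5 kt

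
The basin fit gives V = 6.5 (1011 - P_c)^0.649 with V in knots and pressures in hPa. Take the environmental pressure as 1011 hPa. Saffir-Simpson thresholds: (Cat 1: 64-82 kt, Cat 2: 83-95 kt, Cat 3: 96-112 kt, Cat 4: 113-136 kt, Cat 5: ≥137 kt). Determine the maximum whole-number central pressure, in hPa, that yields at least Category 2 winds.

960 hPa

Category 2 begins at V = 83 kt.
Required ΔP = (83/6.5)^(1/0.649) = 12.769^1.541 ≈ 50.63 hPa.
P_c ≤ 1011 − 50.63 = 960.37, so the highest integer P_c is 960 hPa.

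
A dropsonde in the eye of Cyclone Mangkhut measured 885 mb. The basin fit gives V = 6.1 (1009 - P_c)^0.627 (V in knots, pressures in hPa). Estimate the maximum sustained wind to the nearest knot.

125 kt

ΔP = 1009 − 885 = 124 mb.
124^0.627 ≈ 20.539.
V ≈ 6.1 × 20.539 ≈ 125.3 kt.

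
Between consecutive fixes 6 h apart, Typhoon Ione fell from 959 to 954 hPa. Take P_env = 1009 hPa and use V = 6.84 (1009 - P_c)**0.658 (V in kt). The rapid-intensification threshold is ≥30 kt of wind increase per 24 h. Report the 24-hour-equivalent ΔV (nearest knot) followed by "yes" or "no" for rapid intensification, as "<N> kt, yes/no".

V₁: ΔP = 50, V ≈ 6.84 × 50^0.658 ≈ 89.74 kt.
V₂: ΔP = 55, V ≈ 6.84 × 55^0.658 ≈ 95.55 kt.
ΔV over 6 h = 5.81 kt → 24 h equivalent = 5.81 × 24/6 ≈ 23.24 kt.
23 kt < 30 kt ⇒ not rapid intensification.

23 kt, no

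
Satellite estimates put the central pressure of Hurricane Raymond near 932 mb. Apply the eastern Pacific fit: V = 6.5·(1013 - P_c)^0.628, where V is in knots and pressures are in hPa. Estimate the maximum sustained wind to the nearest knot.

103 kt

ΔP = 1013 − 932 = 81 mb.
81^0.628 ≈ 15.795.
V ≈ 6.5 × 15.795 ≈ 102.7 kt.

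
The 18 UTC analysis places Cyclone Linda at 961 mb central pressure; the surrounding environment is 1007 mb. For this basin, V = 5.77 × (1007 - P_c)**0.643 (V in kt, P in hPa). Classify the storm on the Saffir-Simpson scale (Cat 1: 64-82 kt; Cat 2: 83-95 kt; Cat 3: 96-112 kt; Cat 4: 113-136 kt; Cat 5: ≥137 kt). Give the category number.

1

ΔP = 1007 − 961 = 46 mb.
V ≈ 5.77 × 46^0.643 = 5.77 × 11.73 ≈ 68 kt.
68 kt falls in the Category 1 band.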